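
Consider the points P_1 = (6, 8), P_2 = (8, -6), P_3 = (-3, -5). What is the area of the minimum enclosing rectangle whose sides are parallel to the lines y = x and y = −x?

176

In coordinates u = x + y, v = x − y the rectangle is axis-aligned; the map (x,y)→(u,v) scales areas by 2.
u-values: 14, 2, -8; range = 14 − (-8) = 22.
v-values: -2, 14, 2; range = 14 − (-2) = 16.
Area = (22 × 16) / 2 = 176.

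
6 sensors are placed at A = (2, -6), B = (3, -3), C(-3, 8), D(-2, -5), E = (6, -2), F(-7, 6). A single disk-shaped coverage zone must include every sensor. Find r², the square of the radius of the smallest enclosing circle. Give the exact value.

5825/98

The minimum enclosing circle of a finite set is fixed by two of the points (as a diameter) or three (as a circumcircle).
The minimum enclosing circle is determined by three boundary points: A, E, F.
Their circumcentre is (-15/14, 15/14) with r² = 5825/98.
The farthest remaining point C is at distance² 5069/98 ≤ 5825/98.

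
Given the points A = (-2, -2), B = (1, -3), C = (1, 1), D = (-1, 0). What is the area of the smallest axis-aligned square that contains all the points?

16

The bounding box has width 3 and height 4.
An axis-aligned square enclosing the set must have side ≥ max(width, height).
So the minimum side is max(3, 4) = 4.
Area = 4² = 16.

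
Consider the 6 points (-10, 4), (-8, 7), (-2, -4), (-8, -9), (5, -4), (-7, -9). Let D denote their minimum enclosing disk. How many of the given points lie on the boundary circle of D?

3

The minimum enclosing circle of a finite set is fixed by two of the points (as a diameter) or three (as a circumcircle).
The minimum enclosing circle is determined by three boundary points: (-8, 7), (-8, -9), (5, -4).
Their circumcentre is (-47/13, -1) with r² = 14065/169.
The farthest remaining point (-7, -9) is at distance² 12752/169 ≤ 14065/169.
The points at distance exactly r from the centre are (-8, 7), (-8, -9), (5, -4) — 3 points.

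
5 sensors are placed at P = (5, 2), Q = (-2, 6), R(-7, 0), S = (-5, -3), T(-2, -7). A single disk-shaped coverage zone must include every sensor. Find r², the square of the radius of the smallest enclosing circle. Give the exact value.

4225/98

The minimum enclosing circle is determined by three boundary points: P, Q, T.
Their circumcentre is (-15/14, -0.5) with r² = 4225/98.
The farthest remaining point R is at distance² 3469/98 ≤ 4225/98.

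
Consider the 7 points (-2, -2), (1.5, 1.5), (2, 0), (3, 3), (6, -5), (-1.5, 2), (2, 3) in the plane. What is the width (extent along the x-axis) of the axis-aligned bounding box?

max x = 6, min x = -2, so width = 8.

8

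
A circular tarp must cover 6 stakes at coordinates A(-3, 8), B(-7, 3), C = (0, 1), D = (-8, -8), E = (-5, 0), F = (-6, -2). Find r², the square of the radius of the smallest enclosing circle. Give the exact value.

A smallest enclosing disk is always determined by at most three of the input points on its boundary.
The farthest pair is A–D with squared distance 281. The circle on this segment as diameter has centre (-5.5, 0) and r² = 281/4 = 70.25.
Check B: distance² to centre = 11.25 ≤ 70.25, so it lies inside.
All remaining points lie in this disk, and no smaller disk contains both endpoints, so this is the minimum enclosing circle.

70.25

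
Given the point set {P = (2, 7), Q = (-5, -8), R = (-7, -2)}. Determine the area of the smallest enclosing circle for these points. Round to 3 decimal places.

Side lengths²: PQ² = 274, PR² = 162, QR² = 40.
Since PQ² = 274 ≥ 162 + 40 = 202, the angle opposite PQ is not acute, so the smallest enclosing circle has PQ as diameter.
Centre = midpoint of PQ = (-1.5, -0.5), r² = 274/4 = 68.5.
Area = π·r² = π·68.5 ≈ 215.199.

215.199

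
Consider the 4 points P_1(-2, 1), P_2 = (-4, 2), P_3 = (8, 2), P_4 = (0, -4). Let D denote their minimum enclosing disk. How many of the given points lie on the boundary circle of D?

A smallest enclosing disk is always determined by at most three of the input points on its boundary.
The minimum enclosing circle is determined by three boundary points: P_2, P_3, P_4.
Their circumcentre is (2, 5/3) with r² = 325/9.
The farthest remaining point P_1 is at distance² 148/9 ≤ 325/9.
The points at distance exactly r from the centre are P_2, P_3, P_4 — 3 points.

3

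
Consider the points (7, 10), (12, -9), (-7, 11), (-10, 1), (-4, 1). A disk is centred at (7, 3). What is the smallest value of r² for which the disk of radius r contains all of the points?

293

The required radius is the distance from (7, 3) to the farthest point.
Squared distances: 49, 169, 260, 293, 125.
Maximum is 293, attained at (-10, 1).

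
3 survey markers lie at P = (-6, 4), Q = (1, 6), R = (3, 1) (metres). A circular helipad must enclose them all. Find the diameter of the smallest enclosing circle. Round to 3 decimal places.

9.487

Side lengths²: PQ² = 53, PR² = 90, QR² = 29.
Since PR² = 90 ≥ 53 + 29 = 82, the angle opposite PR is not acute, so the smallest enclosing circle has PR as diameter.
Centre = midpoint of PR = (-1.5, 2.5), r² = 90/4 = 22.5.
Diameter = 2r = 2√(22.5) ≈ 9.487.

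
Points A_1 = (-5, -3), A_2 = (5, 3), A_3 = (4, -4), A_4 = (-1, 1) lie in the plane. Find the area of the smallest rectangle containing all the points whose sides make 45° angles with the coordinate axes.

In coordinates u = x + y, v = x − y the rectangle is axis-aligned; the map (x,y)→(u,v) scales areas by 2.
u-values: -8, 8, 0, 0; range = 8 − (-8) = 16.
v-values: -2, 2, 8, -2; range = 8 − (-2) = 10.
Area = (16 × 10) / 2 = 80.

80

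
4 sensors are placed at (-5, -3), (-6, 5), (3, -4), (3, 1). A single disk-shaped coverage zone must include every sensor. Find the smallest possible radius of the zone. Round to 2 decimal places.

The farthest pair is (-6, 5)–(3, -4) with squared distance 162. The circle on this segment as diameter has centre (-1.5, 0.5) and r² = 162/4 = 40.5.
Check (-5, -3): distance² to centre = 24.5 ≤ 40.5, so it lies inside.
All remaining points lie in this disk, and no smaller disk contains both endpoints, so this is the minimum enclosing circle.
r = √(40.5) ≈ 6.36.

6.36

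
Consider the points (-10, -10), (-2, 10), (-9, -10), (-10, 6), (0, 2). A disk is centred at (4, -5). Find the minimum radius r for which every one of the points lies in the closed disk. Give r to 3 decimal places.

The required radius is the distance from (4, -5) to the farthest point.
Squared distances: 221, 261, 194, 317, 65.
Maximum is 317, attained at (-10, 6).
r = √317 ≈ 17.804.

17.804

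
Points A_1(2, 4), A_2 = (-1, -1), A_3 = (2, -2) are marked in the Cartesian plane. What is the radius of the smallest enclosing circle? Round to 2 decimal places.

Side lengths²: A_1A_2² = 34, A_1A_3² = 36, A_2A_3² = 10.
Since A_1A_3² = 36 < 34 + 10 = 44, the triangle is acute, so the smallest enclosing circle is the circumcircle.
Circumcentre = (4/3, 1), r² = 85/9.
r = √(85/9) ≈ 3.07.

3.07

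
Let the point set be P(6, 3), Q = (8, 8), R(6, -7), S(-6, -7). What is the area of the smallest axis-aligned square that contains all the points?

225

The bounding box has width 14 and height 15.
An axis-aligned square enclosing the set must have side ≥ max(width, height).
So the minimum side is max(14, 15) = 15.
Area = 15² = 225.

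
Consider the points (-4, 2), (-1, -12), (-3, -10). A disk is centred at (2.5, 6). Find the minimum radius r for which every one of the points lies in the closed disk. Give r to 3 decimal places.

The required radius is the distance from (2.5, 6) to the farthest point.
Squared distances: 58.25, 336.25, 286.25.
Maximum is 336.25, attained at (-1, -12).
r = √(336.25) ≈ 18.337.

18.337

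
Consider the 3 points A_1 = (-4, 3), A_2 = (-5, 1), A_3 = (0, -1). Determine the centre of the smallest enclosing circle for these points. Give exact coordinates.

Side lengths²: A_1A_2² = 5, A_1A_3² = 32, A_2A_3² = 29.
Since A_1A_3² = 32 < 29 + 5 = 34, the triangle is acute, so the smallest enclosing circle is the circumcircle.
Circumcentre = (-13/6, 5/6), r² = 145/18.
Centre = (-13/6, 5/6).

(-13/6, 5/6)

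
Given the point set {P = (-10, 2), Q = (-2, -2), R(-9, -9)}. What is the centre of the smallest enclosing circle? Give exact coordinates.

Side lengths²: PQ² = 80, PR² = 122, QR² = 98.
Since PR² = 122 < 98 + 80 = 178, the triangle is acute, so the smallest enclosing circle is the circumcircle.
Circumcentre = (-23/3, -10/3), r² = 305/9.
Centre = (-23/3, -10/3).

(-23/3, -10/3)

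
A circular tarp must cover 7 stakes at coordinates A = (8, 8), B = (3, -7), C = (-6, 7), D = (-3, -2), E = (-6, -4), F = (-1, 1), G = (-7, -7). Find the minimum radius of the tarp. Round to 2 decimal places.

The farthest pair is A–G with squared distance 450. The circle on this segment as diameter has centre (0.5, 0.5) and r² = 450/4 = 112.5.
Check B: distance² to centre = 62.5 ≤ 112.5, so it lies inside.
All remaining points lie in this disk, and no smaller disk contains both endpoints, so this is the minimum enclosing circle.
r = √(112.5) ≈ 10.61.

10.61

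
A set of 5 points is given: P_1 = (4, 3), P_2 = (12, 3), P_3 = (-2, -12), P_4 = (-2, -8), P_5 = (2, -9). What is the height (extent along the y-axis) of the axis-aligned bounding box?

max y = 3, min y = -12, so height = 15.

15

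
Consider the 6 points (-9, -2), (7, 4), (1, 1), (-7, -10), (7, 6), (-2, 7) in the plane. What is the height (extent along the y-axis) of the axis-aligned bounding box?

17

max y = 7, min y = -10, so height = 17.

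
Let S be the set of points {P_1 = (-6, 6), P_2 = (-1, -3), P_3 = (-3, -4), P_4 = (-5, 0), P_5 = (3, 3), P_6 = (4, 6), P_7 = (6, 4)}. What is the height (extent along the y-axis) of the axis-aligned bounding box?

10

max y = 6, min y = -4, so height = 10.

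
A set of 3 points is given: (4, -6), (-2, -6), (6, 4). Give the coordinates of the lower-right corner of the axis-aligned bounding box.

x-range [-2, 6], y-range [-6, 4].
The lower-right corner is (6, -6).

(6, -6)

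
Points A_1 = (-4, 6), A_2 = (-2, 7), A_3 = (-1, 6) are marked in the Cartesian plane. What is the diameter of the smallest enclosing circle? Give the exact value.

Side lengths²: A_1A_2² = 5, A_1A_3² = 9, A_2A_3² = 2.
Since A_1A_3² = 9 ≥ 5 + 2 = 7, the angle opposite A_1A_3 is not acute, so the smallest enclosing circle has A_1A_3 as diameter.
Centre = midpoint of A_1A_3 = (-2.5, 6), r² = 9/4 = 2.25.
Diameter = 2r = 2√(2.25) = 3.

3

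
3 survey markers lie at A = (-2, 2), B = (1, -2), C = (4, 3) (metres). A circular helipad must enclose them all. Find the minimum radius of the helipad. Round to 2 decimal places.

3.28

Side lengths²: AB² = 25, AC² = 37, BC² = 34.
Since AC² = 37 < 34 + 25 = 59, the triangle is acute, so the smallest enclosing circle is the circumcircle.
Circumcentre = (65/54, 23/18), r² = 15725/1458.
r = √(15725/1458) ≈ 3.28.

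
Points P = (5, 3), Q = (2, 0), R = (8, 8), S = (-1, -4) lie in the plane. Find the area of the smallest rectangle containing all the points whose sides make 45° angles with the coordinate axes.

In coordinates u = x + y, v = x − y the rectangle is axis-aligned; the map (x,y)→(u,v) scales areas by 2.
u-values: 8, 2, 16, -5; range = 16 − (-5) = 21.
v-values: 2, 2, 0, 3; range = 3 − 0 = 3.
Area = (21 × 3) / 2 = 31.5.

31.5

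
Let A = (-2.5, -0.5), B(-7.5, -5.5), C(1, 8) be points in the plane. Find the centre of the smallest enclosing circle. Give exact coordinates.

Side lengths²: AB² = 50, AC² = 84.5, BC² = 254.5.
Since BC² = 254.5 ≥ 84.5 + 50 = 134.5, the angle opposite BC is not acute, so the smallest enclosing circle has BC as diameter.
Centre = midpoint of BC = (-3.25, 1.25), r² = 254.5/4 = 63.625.
Centre = (-3.25, 1.25).

(-3.25, 1.25)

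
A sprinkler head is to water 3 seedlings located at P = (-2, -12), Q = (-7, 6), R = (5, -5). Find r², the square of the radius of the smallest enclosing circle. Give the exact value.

92485/1058

Side lengths²: PQ² = 349, PR² = 98, QR² = 265.
Since PQ² = 349 < 265 + 98 = 363, the triangle is acute, so the smallest enclosing circle is the circumcircle.
Circumcentre = (-189/46, -133/46), r² = 92485/1058.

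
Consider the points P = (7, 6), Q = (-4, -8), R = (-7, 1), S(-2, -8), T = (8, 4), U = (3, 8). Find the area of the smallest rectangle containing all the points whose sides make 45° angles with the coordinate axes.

175

In coordinates u = x + y, v = x − y the rectangle is axis-aligned; the map (x,y)→(u,v) scales areas by 2.
u-values: 13, -12, -6, -10, 12, 11; range = 13 − (-12) = 25.
v-values: 1, 4, -8, 6, 4, -5; range = 6 − (-8) = 14.
Area = (25 × 14) / 2 = 175.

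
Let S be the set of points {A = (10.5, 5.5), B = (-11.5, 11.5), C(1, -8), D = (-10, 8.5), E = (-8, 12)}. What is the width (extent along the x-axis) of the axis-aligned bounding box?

22

max x = 10.5, min x = -11.5, so width = 22.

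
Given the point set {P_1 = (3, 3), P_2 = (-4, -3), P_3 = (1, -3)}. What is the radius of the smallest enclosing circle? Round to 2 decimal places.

Side lengths²: P_1P_2² = 85, P_1P_3² = 40, P_2P_3² = 25.
Since P_1P_2² = 85 ≥ 40 + 25 = 65, the angle opposite P_1P_2 is not acute, so the smallest enclosing circle has P_1P_2 as diameter.
Centre = midpoint of P_1P_2 = (-0.5, 0), r² = 85/4 = 21.25.
r = √(21.25) ≈ 4.61.

4.61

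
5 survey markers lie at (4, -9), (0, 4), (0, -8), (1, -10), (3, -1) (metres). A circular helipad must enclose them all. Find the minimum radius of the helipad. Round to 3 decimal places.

7.018

By Welzl's lemma the MEC is supported by two points (diametrically opposite) or three points (on a circumcircle).
The farthest pair is (0, 4)–(1, -10) with squared distance 197. The circle on this segment as diameter has centre (0.5, -3) and r² = 197/4 = 49.25.
Check (4, -9): distance² to centre = 48.25 ≤ 49.25, so it lies inside.
All remaining points lie in this disk, and no smaller disk contains both endpoints, so this is the minimum enclosing circle.
r = √(49.25) ≈ 7.018.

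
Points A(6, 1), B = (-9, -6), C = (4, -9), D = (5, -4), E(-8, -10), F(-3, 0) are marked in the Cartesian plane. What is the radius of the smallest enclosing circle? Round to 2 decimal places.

8.90

By Welzl's lemma the MEC is supported by two points (diametrically opposite) or three points (on a circumcircle).
The farthest pair is A–E with squared distance 317. The circle on this segment as diameter has centre (-1, -4.5) and r² = 317/4 = 79.25.
Check B: distance² to centre = 66.25 ≤ 79.25, so it lies inside.
All remaining points lie in this disk, and no smaller disk contains both endpoints, so this is the minimum enclosing circle.
r = √(79.25) ≈ 8.90.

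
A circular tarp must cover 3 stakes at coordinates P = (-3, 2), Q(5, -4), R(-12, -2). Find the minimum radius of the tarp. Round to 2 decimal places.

Side lengths²: PQ² = 100, PR² = 97, QR² = 293.
Since QR² = 293 ≥ 100 + 97 = 197, the angle opposite QR is not acute, so the smallest enclosing circle has QR as diameter.
Centre = midpoint of QR = (-3.5, -3), r² = 293/4 = 73.25.
r = √(73.25) ≈ 8.56.

8.56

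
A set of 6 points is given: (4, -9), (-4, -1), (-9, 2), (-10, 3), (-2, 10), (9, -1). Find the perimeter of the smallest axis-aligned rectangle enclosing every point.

Width = max x − min x = 9 − (-10) = 19.
Height = max y − min y = 10 − (-9) = 19.
Perimeter = 2(19 + 19) = 76.

76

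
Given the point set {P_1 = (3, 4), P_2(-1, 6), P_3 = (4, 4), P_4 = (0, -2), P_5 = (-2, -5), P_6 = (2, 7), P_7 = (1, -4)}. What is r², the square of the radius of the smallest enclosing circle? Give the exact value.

40

The farthest pair is P_5–P_6 with squared distance 160. The circle on this segment as diameter has centre (0, 1) and r² = 160/4 = 40.
Check P_1: distance² to centre = 18 ≤ 40, so it lies inside.
All remaining points lie in this disk, and no smaller disk contains both endpoints, so this is the minimum enclosing circle.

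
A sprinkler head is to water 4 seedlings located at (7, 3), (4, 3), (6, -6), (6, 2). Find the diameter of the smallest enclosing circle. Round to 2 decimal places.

9.28

By Welzl's lemma the MEC is supported by two points (diametrically opposite) or three points (on a circumcircle).
The minimum enclosing circle is determined by three boundary points: (7, 3), (4, 3), (6, -6).
Their circumcentre is (5.5, -25/18) with r² = 3485/162.
The farthest remaining point (6, 2) is at distance² 1901/162 ≤ 3485/162.
Diameter = 2r = 2√(3485/162) ≈ 9.28.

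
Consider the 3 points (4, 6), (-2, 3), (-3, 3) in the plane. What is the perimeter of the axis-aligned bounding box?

20

Width = max x − min x = 4 − (-3) = 7.
Height = max y − min y = 6 − 3 = 3.
Perimeter = 2(7 + 3) = 20.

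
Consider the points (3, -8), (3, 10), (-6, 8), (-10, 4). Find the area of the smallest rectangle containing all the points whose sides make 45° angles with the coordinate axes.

In coordinates u = x + y, v = x − y the rectangle is axis-aligned; the map (x,y)→(u,v) scales areas by 2.
u-values: -5, 13, 2, -6; range = 13 − (-6) = 19.
v-values: 11, -7, -14, -14; range = 11 − (-14) = 25.
Area = (19 × 25) / 2 = 237.5.

237.5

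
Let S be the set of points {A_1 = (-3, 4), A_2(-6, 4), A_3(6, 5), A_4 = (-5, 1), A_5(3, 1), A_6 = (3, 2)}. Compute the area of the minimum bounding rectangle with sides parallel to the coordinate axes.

48

x ranges over [-6, 6], width 12.
y ranges over [1, 5], height 4.
Area = 12 × 4 = 48.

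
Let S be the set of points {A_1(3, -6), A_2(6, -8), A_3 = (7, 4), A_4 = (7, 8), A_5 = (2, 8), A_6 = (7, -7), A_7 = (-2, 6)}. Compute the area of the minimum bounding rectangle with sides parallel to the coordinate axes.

x ranges over [-2, 7], width 9.
y ranges over [-8, 8], height 16.
Area = 9 × 16 = 144.

144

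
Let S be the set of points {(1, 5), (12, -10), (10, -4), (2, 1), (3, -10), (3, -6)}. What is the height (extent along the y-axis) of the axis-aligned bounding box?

max y = 5, min y = -10, so height = 15.

15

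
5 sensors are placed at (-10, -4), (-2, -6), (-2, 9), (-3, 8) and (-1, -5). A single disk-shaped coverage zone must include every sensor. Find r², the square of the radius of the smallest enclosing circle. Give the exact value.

A smallest enclosing disk is always determined by at most three of the input points on its boundary.
The minimum enclosing circle is determined by three boundary points: (-10, -4), (-2, -6), (-2, 9).
Their circumcentre is (-4.375, 1.5) with r² = 61.890625.
The farthest remaining point (-1, -5) is at distance² 53.640625 ≤ 61.890625.

61.890625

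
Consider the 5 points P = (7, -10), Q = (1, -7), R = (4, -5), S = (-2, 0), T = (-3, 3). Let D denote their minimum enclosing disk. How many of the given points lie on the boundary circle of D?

2

A smallest enclosing disk is always determined by at most three of the input points on its boundary.
The farthest pair is P–T with squared distance 269. The circle on this segment as diameter has centre (2, -3.5) and r² = 269/4 = 67.25.
Check Q: distance² to centre = 13.25 ≤ 67.25, so it lies inside.
All remaining points lie in this disk, and no smaller disk contains both endpoints, so this is the minimum enclosing circle.
The points at distance exactly r from the centre are P, T — 2 points.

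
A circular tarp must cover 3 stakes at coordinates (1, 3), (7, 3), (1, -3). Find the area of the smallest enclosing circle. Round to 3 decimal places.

56.549

Call the three points A, B, C in the order given.
Side lengths²: AB² = 36, AC² = 36, BC² = 72.
Since BC² = 72 ≥ 36 + 36 = 72, the angle opposite BC is not acute, so the smallest enclosing circle has BC as diameter.
Centre = midpoint of BC = (4, 0), r² = 72/4 = 18.
Area = π·r² = π·18 ≈ 56.549.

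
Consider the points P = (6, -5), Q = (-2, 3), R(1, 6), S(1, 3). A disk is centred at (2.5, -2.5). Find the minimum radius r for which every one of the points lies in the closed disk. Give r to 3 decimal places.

The required radius is the distance from (2.5, -2.5) to the farthest point.
Squared distances: 18.5, 50.5, 74.5, 32.5.
Maximum is 74.5, attained at R.
r = √(74.5) ≈ 8.631.

8.631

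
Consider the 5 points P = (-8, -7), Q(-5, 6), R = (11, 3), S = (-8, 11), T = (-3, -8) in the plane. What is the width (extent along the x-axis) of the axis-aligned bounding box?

max x = 11, min x = -8, so width = 19.

19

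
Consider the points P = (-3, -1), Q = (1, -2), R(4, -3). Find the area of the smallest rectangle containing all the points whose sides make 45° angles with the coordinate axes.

22.5

In coordinates u = x + y, v = x − y the rectangle is axis-aligned; the map (x,y)→(u,v) scales areas by 2.
u-values: -4, -1, 1; range = 1 − (-4) = 5.
v-values: -2, 3, 7; range = 7 − (-2) = 9.
Area = (5 × 9) / 2 = 22.5.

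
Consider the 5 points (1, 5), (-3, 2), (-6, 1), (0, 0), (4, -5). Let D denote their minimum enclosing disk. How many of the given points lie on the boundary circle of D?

3

A smallest enclosing disk is always determined by at most three of the input points on its boundary.
The minimum enclosing circle is determined by three boundary points: (1, 5), (-6, 1), (4, -5).
Their circumcentre is (-25/82, -69/82) with r² = 120445/3362.
The farthest remaining point (-3, 2) is at distance² 51565/3362 ≤ 120445/3362.
The points at distance exactly r from the centre are (1, 5), (-6, 1), (4, -5) — 3 points.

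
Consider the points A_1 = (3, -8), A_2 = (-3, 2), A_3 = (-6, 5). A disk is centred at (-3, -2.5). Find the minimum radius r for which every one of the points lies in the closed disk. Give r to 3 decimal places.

8.139

The required radius is the distance from (-3, -2.5) to the farthest point.
Squared distances: 66.25, 20.25, 65.25.
Maximum is 66.25, attained at A_1.
r = √(66.25) ≈ 8.139.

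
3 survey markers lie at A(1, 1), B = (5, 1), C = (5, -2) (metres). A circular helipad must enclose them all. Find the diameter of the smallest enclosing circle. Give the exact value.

5

Side lengths²: AB² = 16, AC² = 25, BC² = 9.
Since AC² = 25 ≥ 16 + 9 = 25, the angle opposite AC is not acute, so the smallest enclosing circle has AC as diameter.
Centre = midpoint of AC = (3, -0.5), r² = 25/4 = 6.25.
Diameter = 2r = 2√(6.25) = 5.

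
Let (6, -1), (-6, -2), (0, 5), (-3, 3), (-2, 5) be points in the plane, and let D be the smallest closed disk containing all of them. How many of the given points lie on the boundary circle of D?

The minimum enclosing circle is determined by three boundary points: (6, -1), (-6, -2), (-2, 5).
Their circumcentre is (-0.0625, -0.75) with r² = 36.81640625.
The farthest remaining point (0, 5) is at distance² 33.06640625 ≤ 36.81640625.
The points at distance exactly r from the centre are (6, -1), (-6, -2), (-2, 5) — 3 points.

3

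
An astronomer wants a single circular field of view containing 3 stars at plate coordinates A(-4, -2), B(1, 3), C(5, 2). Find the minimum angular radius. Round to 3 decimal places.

4.924

Side lengths²: AB² = 50, AC² = 97, BC² = 17.
Since AC² = 97 ≥ 50 + 17 = 67, the angle opposite AC is not acute, so the smallest enclosing circle has AC as diameter.
Centre = midpoint of AC = (0.5, 0), r² = 97/4 = 24.25.
r = √(24.25) ≈ 4.924.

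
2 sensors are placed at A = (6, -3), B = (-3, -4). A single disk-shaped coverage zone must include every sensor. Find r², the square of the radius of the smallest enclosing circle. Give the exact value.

20.5

The smallest circle enclosing two points has them as diameter endpoints.
Centre = midpoint = (1.5, -3.5); r² = |AB|²/4 = 82/4 = 20.5.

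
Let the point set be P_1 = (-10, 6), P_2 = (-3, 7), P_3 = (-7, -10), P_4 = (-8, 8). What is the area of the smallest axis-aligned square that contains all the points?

324

The bounding box has width 7 and height 18.
An axis-aligned square enclosing the set must have side ≥ max(width, height).
So the minimum side is max(7, 18) = 18.
Area = 18² = 324.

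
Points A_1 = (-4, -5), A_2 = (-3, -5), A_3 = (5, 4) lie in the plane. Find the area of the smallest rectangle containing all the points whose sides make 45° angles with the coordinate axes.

In coordinates u = x + y, v = x − y the rectangle is axis-aligned; the map (x,y)→(u,v) scales areas by 2.
u-values: -9, -8, 9; range = 9 − (-9) = 18.
v-values: 1, 2, 1; range = 2 − 1 = 1.
Area = (18 × 1) / 2 = 9.

9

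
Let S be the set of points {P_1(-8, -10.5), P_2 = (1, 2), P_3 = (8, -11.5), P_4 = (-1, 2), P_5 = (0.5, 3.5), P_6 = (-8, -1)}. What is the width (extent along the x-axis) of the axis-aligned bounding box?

16

max x = 8, min x = -8, so width = 16.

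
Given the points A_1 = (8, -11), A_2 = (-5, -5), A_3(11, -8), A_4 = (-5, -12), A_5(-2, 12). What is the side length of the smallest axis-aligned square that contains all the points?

The bounding box has width 16 and height 24.
An axis-aligned square enclosing the set must have side ≥ max(width, height).
So the minimum side is max(16, 24) = 24.

24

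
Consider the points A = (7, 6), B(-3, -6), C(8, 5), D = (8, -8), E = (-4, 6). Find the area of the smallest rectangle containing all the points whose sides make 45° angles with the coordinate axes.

286

In coordinates u = x + y, v = x − y the rectangle is axis-aligned; the map (x,y)→(u,v) scales areas by 2.
u-values: 13, -9, 13, 0, 2; range = 13 − (-9) = 22.
v-values: 1, 3, 3, 16, -10; range = 16 − (-10) = 26.
Area = (22 × 26) / 2 = 286.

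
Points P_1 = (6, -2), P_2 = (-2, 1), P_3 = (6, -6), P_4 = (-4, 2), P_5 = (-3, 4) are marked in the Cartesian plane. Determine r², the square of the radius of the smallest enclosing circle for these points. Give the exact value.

45.25

A smallest enclosing disk is always determined by at most three of the input points on its boundary.
The farthest pair is P_3–P_5 with squared distance 181. The circle on this segment as diameter has centre (1.5, -1) and r² = 181/4 = 45.25.
Check P_1: distance² to centre = 21.25 ≤ 45.25, so it lies inside.
All remaining points lie in this disk, and no smaller disk contains both endpoints, so this is the minimum enclosing circle.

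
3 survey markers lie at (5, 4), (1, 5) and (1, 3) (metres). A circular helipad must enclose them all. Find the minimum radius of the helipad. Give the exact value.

2.125

Call the three points A, B, C in the order given.
Side lengths²: AB² = 17, AC² = 17, BC² = 4.
Since AC² = 17 < 17 + 4 = 21, the triangle is acute, so the smallest enclosing circle is the circumcircle.
Circumcentre = (2.875, 4), r² = 4.515625.
r = √(4.515625) = 2.125.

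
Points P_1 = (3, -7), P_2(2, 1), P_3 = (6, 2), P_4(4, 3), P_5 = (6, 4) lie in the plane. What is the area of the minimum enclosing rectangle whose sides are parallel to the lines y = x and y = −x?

63

In coordinates u = x + y, v = x − y the rectangle is axis-aligned; the map (x,y)→(u,v) scales areas by 2.
u-values: -4, 3, 8, 7, 10; range = 10 − (-4) = 14.
v-values: 10, 1, 4, 1, 2; range = 10 − 1 = 9.
Area = (14 × 9) / 2 = 63.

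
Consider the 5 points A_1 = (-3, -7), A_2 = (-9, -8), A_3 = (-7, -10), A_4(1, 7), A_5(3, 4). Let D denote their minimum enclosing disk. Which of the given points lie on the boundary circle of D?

The farthest pair is A_3–A_4 with squared distance 353. The circle on this segment as diameter has centre (-3, -1.5) and r² = 353/4 = 88.25.
Check A_1: distance² to centre = 30.25 ≤ 88.25, so it lies inside.
All remaining points lie in this disk, and no smaller disk contains both endpoints, so this is the minimum enclosing circle.
The points at distance exactly r from the centre are A_3, A_4 — 2 points.

A_3, A_4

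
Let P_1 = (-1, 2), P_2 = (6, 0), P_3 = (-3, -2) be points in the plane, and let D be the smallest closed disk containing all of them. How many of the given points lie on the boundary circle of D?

Side lengths²: P_1P_2² = 53, P_1P_3² = 20, P_2P_3² = 85.
Since P_2P_3² = 85 ≥ 53 + 20 = 73, the angle opposite P_2P_3 is not acute, so the smallest enclosing circle has P_2P_3 as diameter.
Centre = midpoint of P_2P_3 = (1.5, -1), r² = 85/4 = 21.25.
The points at distance exactly r from the centre are P_2, P_3 — 2 points.

2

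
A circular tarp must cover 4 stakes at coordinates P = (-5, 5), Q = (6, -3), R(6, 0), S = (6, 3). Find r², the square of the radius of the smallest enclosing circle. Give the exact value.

46.25

The minimum enclosing circle of a finite set is fixed by two of the points (as a diameter) or three (as a circumcircle).
The farthest pair is P–Q with squared distance 185. The circle on this segment as diameter has centre (0.5, 1) and r² = 185/4 = 46.25.
Check R: distance² to centre = 31.25 ≤ 46.25, so it lies inside.
All remaining points lie in this disk, and no smaller disk contains both endpoints, so this is the minimum enclosing circle.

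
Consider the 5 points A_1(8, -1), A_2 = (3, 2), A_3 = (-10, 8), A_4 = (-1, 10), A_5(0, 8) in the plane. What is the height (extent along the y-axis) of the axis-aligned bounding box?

11

max y = 10, min y = -1, so height = 11.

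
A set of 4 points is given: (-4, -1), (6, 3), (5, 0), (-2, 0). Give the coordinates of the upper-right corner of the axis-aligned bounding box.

x-range [-4, 6], y-range [-1, 3].
The upper-right corner is (6, 3).

(6, 3)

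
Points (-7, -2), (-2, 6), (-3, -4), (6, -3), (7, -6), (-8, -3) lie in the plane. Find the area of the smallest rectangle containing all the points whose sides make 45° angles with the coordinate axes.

In coordinates u = x + y, v = x − y the rectangle is axis-aligned; the map (x,y)→(u,v) scales areas by 2.
u-values: -9, 4, -7, 3, 1, -11; range = 4 − (-11) = 15.
v-values: -5, -8, 1, 9, 13, -5; range = 13 − (-8) = 21.
Area = (15 × 21) / 2 = 157.5.

157.5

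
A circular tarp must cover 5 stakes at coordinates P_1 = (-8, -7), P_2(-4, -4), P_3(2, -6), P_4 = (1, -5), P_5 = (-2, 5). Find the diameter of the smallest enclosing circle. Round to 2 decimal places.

The minimum enclosing circle of a finite set is fixed by two of the points (as a diameter) or three (as a circumcircle).
The minimum enclosing circle is determined by three boundary points: P_1, P_3, P_5.
Their circumcentre is (-66/19, -67/38) with r² = 69185/1444.
The farthest remaining point P_4 is at distance² 44029/1444 ≤ 69185/1444.
Diameter = 2r = 2√(69185/1444) ≈ 13.84.

13.84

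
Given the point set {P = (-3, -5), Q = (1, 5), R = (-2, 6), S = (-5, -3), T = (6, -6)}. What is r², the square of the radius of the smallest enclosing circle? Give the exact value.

By Welzl's lemma the MEC is supported by two points (diametrically opposite) or three points (on a circumcircle).
The minimum enclosing circle is determined by three boundary points: R, S, T.
Their circumcentre is (5/3, -2/9) with r² = 4225/81.
The farthest remaining point P is at distance² 3613/81 ≤ 4225/81.

4225/81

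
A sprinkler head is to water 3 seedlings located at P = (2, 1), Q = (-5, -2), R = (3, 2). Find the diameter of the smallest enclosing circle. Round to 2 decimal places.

8.94

Side lengths²: PQ² = 58, PR² = 2, QR² = 80.
Since QR² = 80 ≥ 58 + 2 = 60, the angle opposite QR is not acute, so the smallest enclosing circle has QR as diameter.
Centre = midpoint of QR = (-1, 0), r² = 80/4 = 20.
Diameter = 2r = 2√20 ≈ 8.94.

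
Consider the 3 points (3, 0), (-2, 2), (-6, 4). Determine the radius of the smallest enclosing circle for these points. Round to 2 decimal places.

Call the three points A, B, C in the order given.
Side lengths²: AB² = 29, AC² = 97, BC² = 20.
Since AC² = 97 ≥ 29 + 20 = 49, the angle opposite AC is not acute, so the smallest enclosing circle has AC as diameter.
Centre = midpoint of AC = (-1.5, 2), r² = 97/4 = 24.25.
r = √(24.25) ≈ 4.92.

4.92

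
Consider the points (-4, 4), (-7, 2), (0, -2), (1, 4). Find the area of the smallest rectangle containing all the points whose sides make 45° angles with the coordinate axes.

In coordinates u = x + y, v = x − y the rectangle is axis-aligned; the map (x,y)→(u,v) scales areas by 2.
u-values: 0, -5, -2, 5; range = 5 − (-5) = 10.
v-values: -8, -9, 2, -3; range = 2 − (-9) = 11.
Area = (10 × 11) / 2 = 55.

55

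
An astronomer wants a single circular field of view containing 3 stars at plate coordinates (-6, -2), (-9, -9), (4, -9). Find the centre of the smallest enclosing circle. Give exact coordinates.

Call the three points A, B, C in the order given.
Side lengths²: AB² = 58, AC² = 149, BC² = 169.
Since BC² = 169 < 149 + 58 = 207, the triangle is acute, so the smallest enclosing circle is the circumcircle.
Circumcentre = (-2.5, -107/14), r² = 4321/98.
Centre = (-2.5, -107/14).

(-2.5, -107/14)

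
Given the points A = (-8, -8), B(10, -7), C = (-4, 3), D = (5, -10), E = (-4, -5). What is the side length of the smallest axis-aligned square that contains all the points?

The bounding box has width 18 and height 13.
An axis-aligned square enclosing the set must have side ≥ max(width, height).
So the minimum side is max(18, 13) = 18.

18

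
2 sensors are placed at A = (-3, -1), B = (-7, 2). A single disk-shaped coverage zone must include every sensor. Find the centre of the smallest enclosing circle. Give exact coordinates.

(-5, 0.5)

The smallest circle enclosing two points has them as diameter endpoints.
Centre = midpoint = (-5, 0.5); r² = |AB|²/4 = 25/4 = 6.25.
Centre = (-5, 0.5).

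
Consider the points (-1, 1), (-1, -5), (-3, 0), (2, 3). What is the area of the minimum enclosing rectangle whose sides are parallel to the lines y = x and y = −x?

In coordinates u = x + y, v = x − y the rectangle is axis-aligned; the map (x,y)→(u,v) scales areas by 2.
u-values: 0, -6, -3, 5; range = 5 − (-6) = 11.
v-values: -2, 4, -3, -1; range = 4 − (-3) = 7.
Area = (11 × 7) / 2 = 38.5.

38.5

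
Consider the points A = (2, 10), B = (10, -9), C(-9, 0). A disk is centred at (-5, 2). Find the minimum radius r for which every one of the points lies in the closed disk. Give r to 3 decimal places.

18.601

The required radius is the distance from (-5, 2) to the farthest point.
Squared distances: 113, 346, 20.
Maximum is 346, attained at B.
r = √346 ≈ 18.601.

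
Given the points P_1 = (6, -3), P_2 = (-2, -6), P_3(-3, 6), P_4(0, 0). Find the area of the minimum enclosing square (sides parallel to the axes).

The bounding box has width 9 and height 12.
An axis-aligned square enclosing the set must have side ≥ max(width, height).
So the minimum side is max(9, 12) = 12.
Area = 12² = 144.

144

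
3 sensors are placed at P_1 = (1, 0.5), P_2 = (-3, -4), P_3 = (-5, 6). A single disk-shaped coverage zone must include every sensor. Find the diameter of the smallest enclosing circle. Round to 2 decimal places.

Side lengths²: P_1P_2² = 36.25, P_1P_3² = 66.25, P_2P_3² = 104.
Since P_2P_3² = 104 ≥ 66.25 + 36.25 = 102.5, the angle opposite P_2P_3 is not acute, so the smallest enclosing circle has P_2P_3 as diameter.
Centre = midpoint of P_2P_3 = (-4, 1), r² = 104/4 = 26.
Diameter = 2r = 2√26 ≈ 10.20.

10.20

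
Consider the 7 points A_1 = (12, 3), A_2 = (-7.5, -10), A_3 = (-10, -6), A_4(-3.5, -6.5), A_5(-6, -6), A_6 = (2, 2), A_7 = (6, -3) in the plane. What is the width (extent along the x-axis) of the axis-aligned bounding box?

22

max x = 12, min x = -10, so width = 22.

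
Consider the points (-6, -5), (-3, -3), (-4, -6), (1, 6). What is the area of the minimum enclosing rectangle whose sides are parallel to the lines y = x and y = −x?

63

In coordinates u = x + y, v = x − y the rectangle is axis-aligned; the map (x,y)→(u,v) scales areas by 2.
u-values: -11, -6, -10, 7; range = 7 − (-11) = 18.
v-values: -1, 0, 2, -5; range = 2 − (-5) = 7.
Area = (18 × 7) / 2 = 63.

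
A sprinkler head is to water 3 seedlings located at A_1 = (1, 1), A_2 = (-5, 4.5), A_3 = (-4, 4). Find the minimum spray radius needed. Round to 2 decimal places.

3.47

Side lengths²: A_1A_2² = 48.25, A_1A_3² = 34, A_2A_3² = 1.25.
Since A_1A_2² = 48.25 ≥ 34 + 1.25 = 35.25, the angle opposite A_1A_2 is not acute, so the smallest enclosing circle has A_1A_2 as diameter.
Centre = midpoint of A_1A_2 = (-2, 2.75), r² = 48.25/4 = 12.0625.
r = √(12.0625) ≈ 3.47.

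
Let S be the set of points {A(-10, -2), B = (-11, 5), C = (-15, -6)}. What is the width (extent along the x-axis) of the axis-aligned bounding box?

max x = -10, min x = -15, so width = 5.

5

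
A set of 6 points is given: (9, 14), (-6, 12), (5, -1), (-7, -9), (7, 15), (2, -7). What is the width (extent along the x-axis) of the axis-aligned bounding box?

16

max x = 9, min x = -7, so width = 16.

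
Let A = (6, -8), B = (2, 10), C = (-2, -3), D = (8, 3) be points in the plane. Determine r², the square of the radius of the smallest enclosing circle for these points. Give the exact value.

85

By Welzl's lemma the MEC is supported by two points (diametrically opposite) or three points (on a circumcircle).
The farthest pair is A–B with squared distance 340. The circle on this segment as diameter has centre (4, 1) and r² = 340/4 = 85.
Check C: distance² to centre = 52 ≤ 85, so it lies inside.
All remaining points lie in this disk, and no smaller disk contains both endpoints, so this is the minimum enclosing circle.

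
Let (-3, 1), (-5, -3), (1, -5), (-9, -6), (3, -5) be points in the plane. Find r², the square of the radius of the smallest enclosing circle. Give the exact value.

The minimum enclosing circle of a finite set is fixed by two of the points (as a diameter) or three (as a circumcircle).
The minimum enclosing circle is determined by three boundary points: (-3, 1), (-9, -6), (3, -5).
Their circumcentre is (-79/26, -131/26) with r² = 12325/338.
The farthest remaining point (1, -5) is at distance² 5513/338 ≤ 12325/338.

12325/338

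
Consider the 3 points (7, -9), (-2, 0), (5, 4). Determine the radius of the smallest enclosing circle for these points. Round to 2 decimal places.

Call the three points A, B, C in the order given.
Side lengths²: AB² = 162, AC² = 173, BC² = 65.
Since AC² = 173 < 162 + 65 = 227, the triangle is acute, so the smallest enclosing circle is the circumcircle.
Circumcentre = (93/22, -61/22), r² = 11245/242.
r = √(11245/242) ≈ 6.82.

6.82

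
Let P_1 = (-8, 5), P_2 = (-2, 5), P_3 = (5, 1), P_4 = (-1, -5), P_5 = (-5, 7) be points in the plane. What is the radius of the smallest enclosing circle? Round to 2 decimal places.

6.91

The minimum enclosing circle is determined by three boundary points: P_1, P_3, P_4.
Their circumcentre is (-63/34, 63/34) with r² = 27565/578.
The farthest remaining point P_5 is at distance² 21037/578 ≤ 27565/578.
r = √(27565/578) ≈ 6.91.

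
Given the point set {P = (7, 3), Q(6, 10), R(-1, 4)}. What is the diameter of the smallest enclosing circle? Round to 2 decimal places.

9.56

Side lengths²: PQ² = 50, PR² = 65, QR² = 85.
Since QR² = 85 < 65 + 50 = 115, the triangle is acute, so the smallest enclosing circle is the circumcircle.
Circumcentre = (73/22, 133/22), r² = 5525/242.
Diameter = 2r = 2√(5525/242) ≈ 9.56.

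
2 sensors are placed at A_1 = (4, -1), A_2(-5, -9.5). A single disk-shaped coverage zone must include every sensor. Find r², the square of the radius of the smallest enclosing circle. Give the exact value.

The smallest circle enclosing two points has them as diameter endpoints.
Centre = midpoint = (-0.5, -5.25); r² = |A_1A_2|²/4 = 153.25/4 = 38.3125.

38.3125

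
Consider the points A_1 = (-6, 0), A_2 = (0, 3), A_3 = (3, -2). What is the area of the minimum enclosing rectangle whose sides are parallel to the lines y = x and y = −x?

49.5

In coordinates u = x + y, v = x − y the rectangle is axis-aligned; the map (x,y)→(u,v) scales areas by 2.
u-values: -6, 3, 1; range = 3 − (-6) = 9.
v-values: -6, -3, 5; range = 5 − (-6) = 11.
Area = (9 × 11) / 2 = 49.5.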